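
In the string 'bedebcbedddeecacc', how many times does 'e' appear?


Scanning 'bedebcbedddeecacc' for 'e':
  Position 1: 'e' -> MATCH (count: 1)
  Position 3: 'e' -> MATCH (count: 2)
  Position 7: 'e' -> MATCH (count: 3)
  Position 11: 'e' -> MATCH (count: 4)
  Position 12: 'e' -> MATCH (count: 5)
Total occurrences of 'e': 5

5


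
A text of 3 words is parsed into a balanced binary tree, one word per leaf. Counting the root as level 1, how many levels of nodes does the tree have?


In a balanced binary tree with n leaves the deepest leaf is ceil(log2(n)) edges below the root,
so counting node levels inclusive of root and leaves gives ceil(log2(n)) + 1 levels.
log2(3) = 1.5850
ceil(1.5850) = 2
levels = 2 + 1 = 3

3


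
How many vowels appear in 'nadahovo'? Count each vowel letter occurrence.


Scanning each character of 'nadahovo':
  Position 1: 'n' -> consonant (running count: 0)
  Position 2: 'a' -> vowel (running count: 1)
  Position 3: 'd' -> consonant (running count: 1)
  Position 4: 'a' -> vowel (running count: 2)
  Position 5: 'h' -> consonant (running count: 2)
  Position 6: 'o' -> vowel (running count: 3)
  Position 7: 'v' -> consonant (running count: 3)
  Position 8: 'o' -> vowel (running count: 4)
Total vowels: 4

4


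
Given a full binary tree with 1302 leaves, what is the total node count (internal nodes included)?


Leaf nodes (terminals): 1302
Internal nodes = n - 1 = 1302 - 1 = 1301
Total = leaves + internal = 1302 + 1301 = 2603

2603


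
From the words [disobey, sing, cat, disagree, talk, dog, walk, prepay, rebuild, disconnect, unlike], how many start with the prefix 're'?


Checking each word for prefix 're':
  'disobey' -> no (count: 0)
  'sing' -> no (count: 0)
  'cat' -> no (count: 0)
  'disagree' -> no (count: 0)
  'talk' -> no (count: 0)
  'dog' -> no (count: 0)
  'walk' -> no (count: 0)
  'prepay' -> no (count: 0)
  'rebuild' -> YES, starts with 're' (count: 1)
  'disconnect' -> no (count: 1)
  'unlike' -> no (count: 1)
Total with prefix 're': 1

1


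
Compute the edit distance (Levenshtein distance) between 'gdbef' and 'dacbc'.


Building DP table for s1='gdbef' (len 5) and s2='dacbc' (len 5):
       d  a  c  b  c
    0  1  2  3  4  5
  g 1  1  2  3  4  5
  d 2  1  2  3  4  5
  b 3  2  2  3  3  4
  e 4  3  3  3  4  4
  f 5  4  4  4  4  5
Edit distance = dp[5][5] = 5

5


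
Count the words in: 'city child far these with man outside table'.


Counting words by splitting on spaces:
  Word 1: 'city'
  Word 2: 'child'
  Word 3: 'far'
  Word 4: 'these'
  Word 5: 'with'
  Word 6: 'man'
  Word 7: 'outside'
  Word 8: 'table'
Total words: 8

8


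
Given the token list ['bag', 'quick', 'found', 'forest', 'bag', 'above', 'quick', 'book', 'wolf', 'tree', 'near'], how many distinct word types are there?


Listing all tokens and tracking unique types:
  Token 1: 'bag' -> NEW (unique so far: 1)
  Token 2: 'quick' -> NEW (unique so far: 2)
  Token 3: 'found' -> NEW (unique so far: 3)
  Token 4: 'forest' -> NEW (unique so far: 4)
  Token 5: 'bag' -> duplicate (unique so far: 4)
  Token 6: 'above' -> NEW (unique so far: 5)
  Token 7: 'quick' -> duplicate (unique so far: 5)
  Token 8: 'book' -> NEW (unique so far: 6)
  Token 9: 'wolf' -> NEW (unique so far: 7)
  Token 10: 'tree' -> NEW (unique so far: 8)
  Token 11: 'near' -> NEW (unique so far: 9)
Unique types: ('above', 'bag', 'book', 'forest', 'found', 'near', 'quick', 'tree', 'wolf')
Vocabulary size: 9

9


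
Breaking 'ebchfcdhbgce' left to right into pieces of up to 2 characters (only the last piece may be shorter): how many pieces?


'ebchfcdhbgce' has 12 characters.
Chunking with max size 2:
  Chunk 1: 'eb' (positions 0-1)
  Chunk 2: 'ch' (positions 2-3)
  Chunk 3: 'fc' (positions 4-5)
  Chunk 4: 'dh' (positions 6-7)
  Chunk 5: 'bg' (positions 8-9)
  Chunk 6: 'ce' (positions 10-11)
Total chunks: ceil(12 / 2) = 6

6


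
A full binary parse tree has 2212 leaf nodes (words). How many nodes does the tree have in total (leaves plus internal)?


Leaf nodes (terminals): 2212
Internal nodes = n - 1 = 2212 - 1 = 2211
Total = leaves + internal = 2212 + 2211 = 4423

4423


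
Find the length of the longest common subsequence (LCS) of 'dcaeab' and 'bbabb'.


DP table for LCS of 'dcaeab' and 'bbabb':
       b  b  a  b  b
    0  0  0  0  0  0
  d 0  0  0  0  0  0
  c 0  0  0  0  0  0
  a 0  0  0  1  1  1
  e 0  0  0  1  1  1
  a 0  0  0  1  1  1
  b 0  1  1  1  2  2
LCS: 'ab'
LCS length = 2

2


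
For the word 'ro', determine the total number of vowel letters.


Scanning each character of 'ro':
  Position 1: 'r' -> consonant (running count: 0)
  Position 2: 'o' -> vowel (running count: 1)
Total vowels: 1

1


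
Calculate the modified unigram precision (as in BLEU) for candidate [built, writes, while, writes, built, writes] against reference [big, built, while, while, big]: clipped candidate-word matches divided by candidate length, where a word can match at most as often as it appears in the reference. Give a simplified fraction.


Reference word counts: {'big': 2, 'built': 1, 'while': 2}
Checking each candidate word (with clipping):
  'built' -> in reference (ref count 1, used 1/1) -> match (matches: 1)
  'writes' -> not in reference -> no match (matches: 1)
  'while' -> in reference (ref count 2, used 1/2) -> match (matches: 2)
  'writes' -> not in reference -> no match (matches: 2)
  'built' -> ref count 1 already used up (1/1) -> clipped, no match (matches: 2)
  'writes' -> not in reference -> no match (matches: 2)
Clipped matches: 2, Candidate length: 6
Precision = 2/6 = 1/3

1/3


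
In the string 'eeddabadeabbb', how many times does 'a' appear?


Scanning 'eeddabadeabbb' for 'a':
  Position 4: 'a' -> MATCH (count: 1)
  Position 6: 'a' -> MATCH (count: 2)
  Position 9: 'a' -> MATCH (count: 3)
Total occurrences of 'a': 3

3


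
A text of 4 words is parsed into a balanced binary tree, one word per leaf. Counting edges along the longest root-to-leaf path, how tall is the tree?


In a balanced binary tree with n leaves the deepest leaf is ceil(log2(n)) edges below the root.
log2(4) = 2.0000
ceil(2.0000) = 2
height (edges) = 2

2


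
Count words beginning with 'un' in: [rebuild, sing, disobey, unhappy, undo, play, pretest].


Checking each word for prefix 'un':
  'rebuild' -> no (count: 0)
  'sing' -> no (count: 0)
  'disobey' -> no (count: 0)
  'unhappy' -> YES, starts with 'un' (count: 1)
  'undo' -> YES, starts with 'un' (count: 2)
  'play' -> no (count: 2)
  'pretest' -> no (count: 2)
Total with prefix 'un': 2

2


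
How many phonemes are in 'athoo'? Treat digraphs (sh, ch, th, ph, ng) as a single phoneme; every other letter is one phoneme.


Parsing 'athoo' greedily, digraphs first:
  'a' -> vowel phoneme (phonemes so far: 1)
  'th' -> digraph (1 consonant phoneme) (phonemes so far: 2)
  'o' -> vowel phoneme (phonemes so far: 3)
  'o' -> vowel phoneme (phonemes so far: 4)
Total phonemes: 4

4


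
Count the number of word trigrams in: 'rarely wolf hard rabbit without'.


Word trigrams from [5] words:
  Trigram 1: (rarely wolf hard)
  Trigram 2: (wolf hard rabbit)
  Trigram 3: (hard rabbit without)
Total word trigrams: 5 - 2 = 3

3


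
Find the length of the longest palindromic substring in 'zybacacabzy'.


Scanning 'zybacacabzy' for palindromic substrings.
Substring at positions 2-8: 'bacacab'.
Check: reverse('bacacab') = 'bacacab' -> palindrome confirmed.
Neighbouring characters ('y' / 'z') break symmetry, so it cannot extend further.
No longer palindromic substring exists; longest length = 7

7


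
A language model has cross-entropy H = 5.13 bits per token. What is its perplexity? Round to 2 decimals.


Perplexity formula: PP = 2^H
H = 5.13
PP = 2^5.13
Decompose: 2^5.13 = 2^5 * 2^0.13
2^5 = 32, 2^0.13 ~ 1.0942937
PP ~ 32 * 1.0942937 = 35.0173984
Rounded to 2 decimals: 35.02

35.02


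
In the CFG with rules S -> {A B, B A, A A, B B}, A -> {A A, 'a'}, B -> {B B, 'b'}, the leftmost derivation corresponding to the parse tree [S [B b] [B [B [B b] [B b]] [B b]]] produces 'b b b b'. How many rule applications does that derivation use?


Every bracketed nonterminal node [X ...] in the tree is produced by exactly one rule application.
Reading the tree off as a leftmost derivation:
  Step 1: S  =>  B B   (applied S -> B B)
  Step 2: B B  =>  b B   (applied B -> b)
  Step 3: b B  =>  b B B   (applied B -> B B)
  Step 4: b B B  =>  b B B B   (applied B -> B B)
  Step 5: b B B B  =>  b b B B   (applied B -> b)
  Step 6: b b B B  =>  b b b B   (applied B -> b)
  Step 7: b b b B  =>  b b b b   (applied B -> b)
Final yield: b b b b
Total rewrite steps: 7

7


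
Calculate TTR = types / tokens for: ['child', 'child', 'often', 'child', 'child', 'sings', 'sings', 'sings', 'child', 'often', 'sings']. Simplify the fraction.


Tokens: 11
Unique types: ('child', 'often', 'sings') = 3
TTR = 3/11
Already in lowest terms.

3/11


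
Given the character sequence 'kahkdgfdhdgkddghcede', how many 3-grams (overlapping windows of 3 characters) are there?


String 'kahkdgfdhdgkddghcede' has length L = 20.
Number of overlapping n-grams = L - n + 1
Substituting: 20 - 3 + 1 = 18

18


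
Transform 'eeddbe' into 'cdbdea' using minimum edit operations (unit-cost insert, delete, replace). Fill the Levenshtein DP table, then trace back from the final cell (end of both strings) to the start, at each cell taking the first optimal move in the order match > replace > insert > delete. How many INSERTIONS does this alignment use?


Edit distance = 5. Backtracking from cell (6, 6) with preference match > replace > insert > delete,
then listing the resulting alignment 'eeddbe' -> 'cdbdea' left to right:
  Step 1: replace e->c
  Step 2: replace e->d
  Step 3: replace d->b
  Step 4: keep 'd'
  Step 5: replace b->e
  Step 6: replace e->a
Total insertions: 0

0


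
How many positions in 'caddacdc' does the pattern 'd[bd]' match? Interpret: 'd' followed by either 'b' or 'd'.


Pattern: d[bd] means 'd' followed by either 'b' or 'd'.
Scanning 'caddacdc' position-by-position:
  Pos 0: window 'ca' -> no
  Pos 1: window 'ad' -> no
  Pos 2: window 'dd' -> MATCH
  Pos 3: window 'da' -> no
  Pos 4: window 'ac' -> no
  Pos 5: window 'cd' -> no
  Pos 6: window 'dc' -> no
  Pos 7: window 'c' -> no
Total matches: 1

1


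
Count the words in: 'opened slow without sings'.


Counting words by splitting on spaces:
  Word 1: 'opened'
  Word 2: 'slow'
  Word 3: 'without'
  Word 4: 'sings'
Total words: 4

4


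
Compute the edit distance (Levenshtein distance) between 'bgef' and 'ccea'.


Building DP table for s1='bgef' (len 4) and s2='ccea' (len 4):
       c  c  e  a
    0  1  2  3  4
  b 1  1  2  3  4
  g 2  2  2  3  4
  e 3  3  3  2  3
  f 4  4  4  3  3
Edit distance = dp[4][4] = 3

3


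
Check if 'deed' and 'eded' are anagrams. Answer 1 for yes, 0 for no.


Sort characters of 'deed': 'ddee'
Sort characters of 'eded': 'ddee'
Sorted forms match -> they ARE anagrams
Result: 1

1


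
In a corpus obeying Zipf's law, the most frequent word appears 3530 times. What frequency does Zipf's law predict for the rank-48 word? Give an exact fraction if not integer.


Zipf's law: freq(rank) = f1 / rank
f1 = 3530, rank = 48
freq = 3530 / 48
GCD(3530, 48) = 2
Simplified: 1765/24

1765/24


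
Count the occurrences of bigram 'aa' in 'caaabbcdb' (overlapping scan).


Scanning 'caaabbcdb' for bigram 'aa':
  Position 0: 'ca' -> no
  Position 1: 'aa' -> MATCH
  Position 2: 'aa' -> MATCH
  Position 3: 'ab' -> no
  Position 4: 'bb' -> no
  Position 5: 'bc' -> no
  Position 6: 'cd' -> no
  Position 7: 'db' -> no
Total matches: 2

2


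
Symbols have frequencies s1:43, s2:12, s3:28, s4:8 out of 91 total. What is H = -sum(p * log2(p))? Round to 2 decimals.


Computing entropy H = -sum(p_i * log2(p_i)):
  s1: p = 43/91 = 0.4725, -p*log2(p) = 0.5111
  s2: p = 12/91 = 0.1319, -p*log2(p) = 0.3854
  s3: p = 28/91 = 0.3077, -p*log2(p) = 0.5232
  s4: p = 8/91 = 0.0879, -p*log2(p) = 0.3084
H = sum of terms = 1.7281
Rounded to 2 decimals: 1.73

1.73


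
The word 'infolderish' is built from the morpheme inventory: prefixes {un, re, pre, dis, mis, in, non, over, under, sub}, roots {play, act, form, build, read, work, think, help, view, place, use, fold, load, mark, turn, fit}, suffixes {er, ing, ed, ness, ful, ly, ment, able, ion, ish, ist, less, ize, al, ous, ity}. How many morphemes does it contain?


Segmenting 'infolderish' against the inventory:
  'in' -> prefix (morpheme 1)
  'fold' -> root (morpheme 2)
  'er' -> suffix (morpheme 3)
  'ish' -> suffix (morpheme 4)
Total morphemes: 4

4


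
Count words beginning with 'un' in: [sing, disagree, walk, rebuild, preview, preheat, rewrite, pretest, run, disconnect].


Checking each word for prefix 'un':
  'sing' -> no (count: 0)
  'disagree' -> no (count: 0)
  'walk' -> no (count: 0)
  'rebuild' -> no (count: 0)
  'preview' -> no (count: 0)
  'preheat' -> no (count: 0)
  'rewrite' -> no (count: 0)
  'pretest' -> no (count: 0)
  'run' -> no (count: 0)
  'disconnect' -> no (count: 0)
Total with prefix 'un': 0

0


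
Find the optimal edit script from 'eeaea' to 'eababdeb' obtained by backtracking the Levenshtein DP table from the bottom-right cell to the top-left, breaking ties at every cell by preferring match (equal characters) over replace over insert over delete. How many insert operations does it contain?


Edit distance = 5. Backtracking from cell (5, 8) with preference match > replace > insert > delete,
then listing the resulting alignment 'eeaea' -> 'eababdeb' left to right:
  Step 1: keep 'e'
  Step 2: insert 'a' [insertion #1]
  Step 3: replace e->b
  Step 4: keep 'a'
  Step 5: insert 'b' [insertion #2]
  Step 6: insert 'd' [insertion #3]
  Step 7: keep 'e'
  Step 8: replace a->b
Total insertions: 3

3


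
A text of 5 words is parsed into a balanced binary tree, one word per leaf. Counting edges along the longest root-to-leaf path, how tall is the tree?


In a balanced binary tree with n leaves the deepest leaf is ceil(log2(n)) edges below the root.
log2(5) = 2.3219
ceil(2.3219) = 3
height (edges) = 3

3


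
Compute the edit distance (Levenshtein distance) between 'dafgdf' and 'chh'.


Building DP table for s1='dafgdf' (len 6) and s2='chh' (len 3):
       c  h  h
    0  1  2  3
  d 1  1  2  3
  a 2  2  2  3
  f 3  3  3  3
  g 4  4  4  4
  d 5  5  5  5
  f 6  6  6  6
Edit distance = dp[6][3] = 6

6


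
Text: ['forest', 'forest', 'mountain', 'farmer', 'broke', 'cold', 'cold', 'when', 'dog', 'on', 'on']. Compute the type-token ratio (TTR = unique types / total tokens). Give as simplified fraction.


Tokens: 11
Unique types: ('broke', 'cold', 'dog', 'farmer', 'forest', 'mountain', 'on', 'when') = 8
TTR = 8/11
Already in lowest terms.

8/11


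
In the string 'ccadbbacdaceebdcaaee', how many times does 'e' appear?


Scanning 'ccadbbacdaceebdcaaee' for 'e':
  Position 11: 'e' -> MATCH (count: 1)
  Position 12: 'e' -> MATCH (count: 2)
  Position 18: 'e' -> MATCH (count: 3)
  Position 19: 'e' -> MATCH (count: 4)
Total occurrences of 'e': 4

4


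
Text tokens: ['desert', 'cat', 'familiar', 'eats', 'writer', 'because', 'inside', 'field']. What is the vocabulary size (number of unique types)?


Listing all tokens and tracking unique types:
  Token 1: 'desert' -> NEW (unique so far: 1)
  Token 2: 'cat' -> NEW (unique so far: 2)
  Token 3: 'familiar' -> NEW (unique so far: 3)
  Token 4: 'eats' -> NEW (unique so far: 4)
  Token 5: 'writer' -> NEW (unique so far: 5)
  Token 6: 'because' -> NEW (unique so far: 6)
  Token 7: 'inside' -> NEW (unique so far: 7)
  Token 8: 'field' -> NEW (unique so far: 8)
Unique types: ('because', 'cat', 'desert', 'eats', 'familiar', 'field', 'inside', 'writer')
Vocabulary size: 8

8


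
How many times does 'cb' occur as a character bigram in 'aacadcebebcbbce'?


Scanning 'aacadcebebcbbce' for bigram 'cb':
  Position 0: 'aa' -> no
  Position 1: 'ac' -> no
  Position 2: 'ca' -> no
  Position 3: 'ad' -> no
  Position 4: 'dc' -> no
  Position 5: 'ce' -> no
  Position 6: 'eb' -> no
  Position 7: 'be' -> no
  Position 8: 'eb' -> no
  Position 9: 'bc' -> no
  Position 10: 'cb' -> MATCH
  Position 11: 'bb' -> no
  Position 12: 'bc' -> no
  Position 13: 'ce' -> no
Total matches: 1

1


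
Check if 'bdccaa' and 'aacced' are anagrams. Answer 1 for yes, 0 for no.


Sort characters of 'bdccaa': 'aabccd'
Sort characters of 'aacced': 'aaccde'
Sorted forms differ -> they are NOT anagrams
Result: 0

0


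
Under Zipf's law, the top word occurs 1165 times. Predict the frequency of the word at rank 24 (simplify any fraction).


Zipf's law: freq(rank) = f1 / rank
f1 = 1165, rank = 24
freq = 1165 / 24
GCD(1165, 24) = 1
Simplified: 1165/24

1165/24


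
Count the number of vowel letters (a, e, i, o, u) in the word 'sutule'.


Scanning each character of 'sutule':
  Position 1: 's' -> consonant (running count: 0)
  Position 2: 'u' -> vowel (running count: 1)
  Position 3: 't' -> consonant (running count: 1)
  Position 4: 'u' -> vowel (running count: 2)
  Position 5: 'l' -> consonant (running count: 2)
  Position 6: 'e' -> vowel (running count: 3)
Total vowels: 3

3


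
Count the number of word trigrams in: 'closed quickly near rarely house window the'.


Word trigrams from [7] words:
  Trigram 1: (closed quickly near)
  Trigram 2: (quickly near rarely)
  Trigram 3: (near rarely house)
  Trigram 4: (rarely house window)
  Trigram 5: (house window the)
Total word trigrams: 7 - 2 = 5

5


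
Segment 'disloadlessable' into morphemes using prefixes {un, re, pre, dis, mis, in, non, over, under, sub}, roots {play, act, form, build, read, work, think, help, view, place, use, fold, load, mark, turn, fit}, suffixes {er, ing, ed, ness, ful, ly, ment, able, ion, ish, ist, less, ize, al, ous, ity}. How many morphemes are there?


Segmenting 'disloadlessable' against the inventory:
  'dis' -> prefix (morpheme 1)
  'load' -> root (morpheme 2)
  'less' -> suffix (morpheme 3)
  'able' -> suffix (morpheme 4)
Total morphemes: 4

4


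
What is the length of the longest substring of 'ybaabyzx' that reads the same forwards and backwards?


Scanning 'ybaabyzx' for palindromic substrings.
Substring at positions 0-5: 'ybaaby'.
Check: reverse('ybaaby') = 'ybaaby' -> palindrome confirmed.
Neighbouring characters ('-' / 'z') break symmetry, so it cannot extend further.
No longer palindromic substring exists; longest length = 6

6


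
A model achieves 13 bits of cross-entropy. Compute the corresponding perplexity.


Perplexity formula: PP = 2^H
H = 13
PP = 2^13
PP = 2^13 = 8192

8192


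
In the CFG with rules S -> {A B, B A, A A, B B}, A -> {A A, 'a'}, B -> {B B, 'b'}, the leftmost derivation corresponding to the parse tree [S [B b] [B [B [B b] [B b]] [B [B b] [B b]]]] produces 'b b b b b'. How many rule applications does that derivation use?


Every bracketed nonterminal node [X ...] in the tree is produced by exactly one rule application.
Reading the tree off as a leftmost derivation:
  Step 1: S  =>  B B   (applied S -> B B)
  Step 2: B B  =>  b B   (applied B -> b)
  Step 3: b B  =>  b B B   (applied B -> B B)
  Step 4: b B B  =>  b B B B   (applied B -> B B)
  Step 5: b B B B  =>  b b B B   (applied B -> b)
  Step 6: b b B B  =>  b b b B   (applied B -> b)
  Step 7: b b b B  =>  b b b B B   (applied B -> B B)
  Step 8: b b b B B  =>  b b b b B   (applied B -> b)
  Step 9: b b b b B  =>  b b b b b   (applied B -> b)
Final yield: b b b b b
Total rewrite steps: 9

9


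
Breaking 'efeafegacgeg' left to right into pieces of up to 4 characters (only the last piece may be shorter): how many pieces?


'efeafegacgeg' has 12 characters.
Chunking with max size 4:
  Chunk 1: 'efea' (positions 0-3)
  Chunk 2: 'fega' (positions 4-7)
  Chunk 3: 'cgeg' (positions 8-11)
Total chunks: ceil(12 / 4) = 3

3


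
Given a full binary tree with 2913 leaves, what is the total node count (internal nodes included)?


Leaf nodes (terminals): 2913
Internal nodes = n - 1 = 2913 - 1 = 2912
Total = leaves + internal = 2913 + 2912 = 5825

5825


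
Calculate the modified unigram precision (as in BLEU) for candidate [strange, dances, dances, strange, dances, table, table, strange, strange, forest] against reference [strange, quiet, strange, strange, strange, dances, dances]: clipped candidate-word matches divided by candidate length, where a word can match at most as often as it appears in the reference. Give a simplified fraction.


Reference word counts: {'dances': 2, 'quiet': 1, 'strange': 4}
Checking each candidate word (with clipping):
  'strange' -> in reference (ref count 4, used 1/4) -> match (matches: 1)
  'dances' -> in reference (ref count 2, used 1/2) -> match (matches: 2)
  'dances' -> in reference (ref count 2, used 2/2) -> match (matches: 3)
  'strange' -> in reference (ref count 4, used 2/4) -> match (matches: 4)
  'dances' -> ref count 2 already used up (2/2) -> clipped, no match (matches: 4)
  'table' -> not in reference -> no match (matches: 4)
  'table' -> not in reference -> no match (matches: 4)
  'strange' -> in reference (ref count 4, used 3/4) -> match (matches: 5)
  'strange' -> in reference (ref count 4, used 4/4) -> match (matches: 6)
  'forest' -> not in reference -> no match (matches: 6)
Clipped matches: 6, Candidate length: 10
Precision = 6/10 = 3/5

3/5


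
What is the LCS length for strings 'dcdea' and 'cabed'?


DP table for LCS of 'dcdea' and 'cabed':
       c  a  b  e  d
    0  0  0  0  0  0
  d 0  0  0  0  0  1
  c 0  1  1  1  1  1
  d 0  1  1  1  1  2
  e 0  1  1  1  2  2
  a 0  1  2  2  2  2
LCS: 'cd'
LCS length = 2

2


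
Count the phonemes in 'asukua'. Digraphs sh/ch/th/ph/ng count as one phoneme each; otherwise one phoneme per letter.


Parsing 'asukua' greedily, digraphs first:
  'a' -> vowel phoneme (phonemes so far: 1)
  's' -> consonant phoneme (phonemes so far: 2)
  'u' -> vowel phoneme (phonemes so far: 3)
  'k' -> consonant phoneme (phonemes so far: 4)
  'u' -> vowel phoneme (phonemes so far: 5)
  'a' -> vowel phoneme (phonemes so far: 6)
Total phonemes: 6

6


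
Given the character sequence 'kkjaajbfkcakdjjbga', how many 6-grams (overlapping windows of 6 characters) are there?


String 'kkjaajbfkcakdjjbga' has length L = 18.
Number of overlapping n-grams = L - n + 1
Substituting: 18 - 6 + 1 = 13

13


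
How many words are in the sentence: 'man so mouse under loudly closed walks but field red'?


Counting words by splitting on spaces:
  Word 1: 'man'
  Word 2: 'so'
  Word 3: 'mouse'
  Word 4: 'under'
  Word 5: 'loudly'
  Word 6: 'closed'
  Word 7: 'walks'
  Word 8: 'but'
  Word 9: 'field'
  Word 10: 'red'
Total words: 10

10


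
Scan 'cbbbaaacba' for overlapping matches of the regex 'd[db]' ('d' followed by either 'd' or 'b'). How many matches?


Pattern: d[db] means 'd' followed by either 'd' or 'b'.
Scanning 'cbbbaaacba' position-by-position:
  Pos 0: window 'cb' -> no
  Pos 1: window 'bb' -> no
  Pos 2: window 'bb' -> no
  Pos 3: window 'ba' -> no
  Pos 4: window 'aa' -> no
  Pos 5: window 'aa' -> no
  Pos 6: window 'ac' -> no
  Pos 7: window 'cb' -> no
  Pos 8: window 'ba' -> no
  Pos 9: window 'a' -> no
Total matches: 0

0


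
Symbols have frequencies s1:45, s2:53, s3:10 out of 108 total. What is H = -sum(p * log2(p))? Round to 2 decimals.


Computing entropy H = -sum(p_i * log2(p_i)):
  s1: p = 45/108 = 0.4167, -p*log2(p) = 0.5263
  s2: p = 53/108 = 0.4907, -p*log2(p) = 0.5040
  s3: p = 10/108 = 0.0926, -p*log2(p) = 0.3179
H = sum of terms = 1.3482
Rounded to 2 decimals: 1.35

1.35


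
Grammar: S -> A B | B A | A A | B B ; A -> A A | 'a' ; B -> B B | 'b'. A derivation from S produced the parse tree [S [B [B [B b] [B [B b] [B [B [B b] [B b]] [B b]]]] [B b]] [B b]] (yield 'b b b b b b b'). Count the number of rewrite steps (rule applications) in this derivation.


Every bracketed nonterminal node [X ...] in the tree is produced by exactly one rule application.
Reading the tree off as a leftmost derivation:
  Step 1: S  =>  B B   (applied S -> B B)
  Step 2: B B  =>  B B B   (applied B -> B B)
  Step 3: B B B  =>  B B B B   (applied B -> B B)
  Step 4: B B B B  =>  b B B B   (applied B -> b)
  Step 5: b B B B  =>  b B B B B   (applied B -> B B)
  Step 6: b B B B B  =>  b b B B B   (applied B -> b)
  Step 7: b b B B B  =>  b b B B B B   (applied B -> B B)
  Step 8: b b B B B B  =>  b b B B B B B   (applied B -> B B)
  Step 9: b b B B B B B  =>  b b b B B B B   (applied B -> b)
  Step 10: b b b B B B B  =>  b b b b B B B   (applied B -> b)
  Step 11: b b b b B B B  =>  b b b b b B B   (applied B -> b)
  Step 12: b b b b b B B  =>  b b b b b b B   (applied B -> b)
  Step 13: b b b b b b B  =>  b b b b b b b   (applied B -> b)
Final yield: b b b b b b b
Total rewrite steps: 13

13


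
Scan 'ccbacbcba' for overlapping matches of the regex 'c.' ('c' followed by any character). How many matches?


Pattern: c. means 'c' followed by any character.
Scanning 'ccbacbcba' position-by-position:
  Pos 0: window 'cc' -> MATCH
  Pos 1: window 'cb' -> MATCH
  Pos 2: window 'ba' -> no
  Pos 3: window 'ac' -> no
  Pos 4: window 'cb' -> MATCH
  Pos 5: window 'bc' -> no
  Pos 6: window 'cb' -> MATCH
  Pos 7: window 'ba' -> no
  Pos 8: window 'a' -> no
Total matches: 4

4


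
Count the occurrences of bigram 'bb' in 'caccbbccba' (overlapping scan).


Scanning 'caccbbccba' for bigram 'bb':
  Position 0: 'ca' -> no
  Position 1: 'ac' -> no
  Position 2: 'cc' -> no
  Position 3: 'cb' -> no
  Position 4: 'bb' -> MATCH
  Position 5: 'bc' -> no
  Position 6: 'cc' -> no
  Position 7: 'cb' -> no
  Position 8: 'ba' -> no
Total matches: 1

1


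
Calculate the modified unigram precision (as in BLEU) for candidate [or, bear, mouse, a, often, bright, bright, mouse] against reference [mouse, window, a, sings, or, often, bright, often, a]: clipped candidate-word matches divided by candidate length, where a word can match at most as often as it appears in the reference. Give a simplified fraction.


Reference word counts: {'a': 2, 'bright': 1, 'mouse': 1, 'often': 2, 'or': 1, 'sings': 1, 'window': 1}
Checking each candidate word (with clipping):
  'or' -> in reference (ref count 1, used 1/1) -> match (matches: 1)
  'bear' -> not in reference -> no match (matches: 1)
  'mouse' -> in reference (ref count 1, used 1/1) -> match (matches: 2)
  'a' -> in reference (ref count 2, used 1/2) -> match (matches: 3)
  'often' -> in reference (ref count 2, used 1/2) -> match (matches: 4)
  'bright' -> in reference (ref count 1, used 1/1) -> match (matches: 5)
  'bright' -> ref count 1 already used up (1/1) -> clipped, no match (matches: 5)
  'mouse' -> ref count 1 already used up (1/1) -> clipped, no match (matches: 5)
Clipped matches: 5, Candidate length: 8
Precision = 5/8

5/8


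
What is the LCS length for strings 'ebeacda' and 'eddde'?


DP table for LCS of 'ebeacda' and 'eddde':
       e  d  d  d  e
    0  0  0  0  0  0
  e 0  1  1  1  1  1
  b 0  1  1  1  1  1
  e 0  1  1  1  1  2
  a 0  1  1  1  1  2
  c 0  1  1  1  1  2
  d 0  1  2  2  2  2
  a 0  1  2  2  2  2
LCS: 'ee'
LCS length = 2

2


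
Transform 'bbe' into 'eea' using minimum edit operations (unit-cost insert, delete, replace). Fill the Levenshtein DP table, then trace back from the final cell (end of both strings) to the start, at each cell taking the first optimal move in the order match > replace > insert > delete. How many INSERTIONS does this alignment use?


Edit distance = 3. Backtracking from cell (3, 3) with preference match > replace > insert > delete,
then listing the resulting alignment 'bbe' -> 'eea' left to right:
  Step 1: replace b->e
  Step 2: replace b->e
  Step 3: replace e->a
Total insertions: 0

0


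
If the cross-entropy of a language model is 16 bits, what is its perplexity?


Perplexity formula: PP = 2^H
H = 16
PP = 2^16
PP = 2^16 = 65536

65536


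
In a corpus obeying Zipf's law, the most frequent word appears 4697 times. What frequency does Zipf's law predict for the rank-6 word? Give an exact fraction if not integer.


Zipf's law: freq(rank) = f1 / rank
f1 = 4697, rank = 6
freq = 4697 / 6
GCD(4697, 6) = 1
Simplified: 4697/6

4697/6


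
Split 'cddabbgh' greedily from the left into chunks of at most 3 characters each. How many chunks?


'cddabbgh' has 8 characters.
Chunking with max size 3:
  Chunk 1: 'cdd' (positions 0-2)
  Chunk 2: 'abb' (positions 3-5)
  Chunk 3: 'gh' (positions 6-7)
Total chunks: ceil(8 / 3) = 3

3


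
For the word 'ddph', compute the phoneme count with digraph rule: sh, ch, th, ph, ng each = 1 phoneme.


Parsing 'ddph' greedily, digraphs first:
  'd' -> consonant phoneme (phonemes so far: 1)
  'd' -> consonant phoneme (phonemes so far: 2)
  'ph' -> digraph (1 consonant phoneme) (phonemes so far: 3)
Total phonemes: 3

3


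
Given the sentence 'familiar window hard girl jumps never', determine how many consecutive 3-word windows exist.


Word trigrams from [6] words:
  Trigram 1: (familiar window hard)
  Trigram 2: (window hard girl)
  Trigram 3: (hard girl jumps)
  Trigram 4: (girl jumps never)
Total word trigrams: 6 - 2 = 4

4


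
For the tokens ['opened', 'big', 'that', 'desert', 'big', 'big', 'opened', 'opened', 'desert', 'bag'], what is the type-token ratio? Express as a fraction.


Tokens: 10
Unique types: ('bag', 'big', 'desert', 'opened', 'that') = 5
TTR = 5/10
Simplify: divide both by 5 -> 1/2
TTR = 1/2

1/2


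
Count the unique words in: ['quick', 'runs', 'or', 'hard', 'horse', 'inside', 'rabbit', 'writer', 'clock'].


Listing all tokens and tracking unique types:
  Token 1: 'quick' -> NEW (unique so far: 1)
  Token 2: 'runs' -> NEW (unique so far: 2)
  Token 3: 'or' -> NEW (unique so far: 3)
  Token 4: 'hard' -> NEW (unique so far: 4)
  Token 5: 'horse' -> NEW (unique so far: 5)
  Token 6: 'inside' -> NEW (unique so far: 6)
  Token 7: 'rabbit' -> NEW (unique so far: 7)
  Token 8: 'writer' -> NEW (unique so far: 8)
  Token 9: 'clock' -> NEW (unique so far: 9)
Unique types: ('clock', 'hard', 'horse', 'inside', 'or', 'quick', 'rabbit', 'runs', 'writer')
Vocabulary size: 9

9


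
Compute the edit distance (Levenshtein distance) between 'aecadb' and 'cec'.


Building DP table for s1='aecadb' (len 6) and s2='cec' (len 3):
       c  e  c
    0  1  2  3
  a 1  1  2  3
  e 2  2  1  2
  c 3  2  2  1
  a 4  3  3  2
  d 5  4  4  3
  b 6  5  5  4
Edit distance = dp[6][3] = 4

4


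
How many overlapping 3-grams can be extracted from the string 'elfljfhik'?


String 'elfljfhik' has length L = 9.
Number of overlapping n-grams = L - n + 1
Substituting: 9 - 3 + 1 = 7

7


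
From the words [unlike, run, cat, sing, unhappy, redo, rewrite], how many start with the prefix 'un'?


Checking each word for prefix 'un':
  'unlike' -> YES, starts with 'un' (count: 1)
  'run' -> no (count: 1)
  'cat' -> no (count: 1)
  'sing' -> no (count: 1)
  'unhappy' -> YES, starts with 'un' (count: 2)
  'redo' -> no (count: 2)
  'rewrite' -> no (count: 2)
Total with prefix 'un': 2

2


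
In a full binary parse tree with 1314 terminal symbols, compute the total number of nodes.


Leaf nodes (terminals): 1314
Internal nodes = n - 1 = 1314 - 1 = 1313
Total = leaves + internal = 1314 + 1313 = 2627

2627


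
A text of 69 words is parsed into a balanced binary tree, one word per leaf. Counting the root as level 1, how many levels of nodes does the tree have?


In a balanced binary tree with n leaves the deepest leaf is ceil(log2(n)) edges below the root,
so counting node levels inclusive of root and leaves gives ceil(log2(n)) + 1 levels.
log2(69) = 6.1085
ceil(6.1085) = 7
levels = 7 + 1 = 8

8


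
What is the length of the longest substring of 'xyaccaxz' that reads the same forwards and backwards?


Scanning 'xyaccaxz' for palindromic substrings.
Substring at positions 2-5: 'acca'.
Check: reverse('acca') = 'acca' -> palindrome confirmed.
Neighbouring characters ('y' / 'x') break symmetry, so it cannot extend further.
No longer palindromic substring exists; longest length = 4

4


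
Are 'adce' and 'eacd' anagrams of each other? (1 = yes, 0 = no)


Sort characters of 'adce': 'acde'
Sort characters of 'eacd': 'acde'
Sorted forms match -> they ARE anagrams
Result: 1

1


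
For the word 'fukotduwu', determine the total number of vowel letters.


Scanning each character of 'fukotduwu':
  Position 1: 'f' -> consonant (running count: 0)
  Position 2: 'u' -> vowel (running count: 1)
  Position 3: 'k' -> consonant (running count: 1)
  Position 4: 'o' -> vowel (running count: 2)
  Position 5: 't' -> consonant (running count: 2)
  Position 6: 'd' -> consonant (running count: 2)
  Position 7: 'u' -> vowel (running count: 3)
  Position 8: 'w' -> consonant (running count: 3)
  Position 9: 'u' -> vowel (running count: 4)
Total vowels: 4

4


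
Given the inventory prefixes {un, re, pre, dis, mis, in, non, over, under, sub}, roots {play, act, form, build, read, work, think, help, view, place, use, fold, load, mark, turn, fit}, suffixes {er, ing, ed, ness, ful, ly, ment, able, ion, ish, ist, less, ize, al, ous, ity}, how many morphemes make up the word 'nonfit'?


Segmenting 'nonfit' against the inventory:
  'non' -> prefix (morpheme 1)
  'fit' -> root (morpheme 2)
Total morphemes: 2

2


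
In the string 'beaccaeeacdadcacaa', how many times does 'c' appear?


Scanning 'beaccaeeacdadcacaa' for 'c':
  Position 3: 'c' -> MATCH (count: 1)
  Position 4: 'c' -> MATCH (count: 2)
  Position 9: 'c' -> MATCH (count: 3)
  Position 13: 'c' -> MATCH (count: 4)
  Position 15: 'c' -> MATCH (count: 5)
Total occurrences of 'c': 5

5


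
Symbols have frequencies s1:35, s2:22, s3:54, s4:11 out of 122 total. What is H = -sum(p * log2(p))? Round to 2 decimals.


Computing entropy H = -sum(p_i * log2(p_i)):
  s1: p = 35/122 = 0.2869, -p*log2(p) = 0.5168
  s2: p = 22/122 = 0.1803, -p*log2(p) = 0.4456
  s3: p = 54/122 = 0.4426, -p*log2(p) = 0.5205
  s4: p = 11/122 = 0.0902, -p*log2(p) = 0.3130
H = sum of terms = 1.7959
Rounded to 2 decimals: 1.80

1.80


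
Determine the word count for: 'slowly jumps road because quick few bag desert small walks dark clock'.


Counting words by splitting on spaces:
  Word 1: 'slowly'
  Word 2: 'jumps'
  Word 3: 'road'
  Word 4: 'because'
  Word 5: 'quick'
  Word 6: 'few'
  Word 7: 'bag'
  Word 8: 'desert'
  Word 9: 'small'
  Word 10: 'walks'
  Word 11: 'dark'
  Word 12: 'clock'
Total words: 12

12


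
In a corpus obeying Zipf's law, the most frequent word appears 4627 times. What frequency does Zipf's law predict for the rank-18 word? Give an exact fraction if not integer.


Zipf's law: freq(rank) = f1 / rank
f1 = 4627, rank = 18
freq = 4627 / 18
GCD(4627, 18) = 1
Simplified: 4627/18

4627/18


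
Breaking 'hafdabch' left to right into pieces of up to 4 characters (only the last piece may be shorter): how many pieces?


'hafdabch' has 8 characters.
Chunking with max size 4:
  Chunk 1: 'hafd' (positions 0-3)
  Chunk 2: 'abch' (positions 4-7)
Total chunks: ceil(8 / 4) = 2

2


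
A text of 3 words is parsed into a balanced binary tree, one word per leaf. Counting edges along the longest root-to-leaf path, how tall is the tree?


In a balanced binary tree with n leaves the deepest leaf is ceil(log2(n)) edges below the root.
log2(3) = 1.5850
ceil(1.5850) = 2
height (edges) = 2

2


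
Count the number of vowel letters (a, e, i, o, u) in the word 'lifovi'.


Scanning each character of 'lifovi':
  Position 1: 'l' -> consonant (running count: 0)
  Position 2: 'i' -> vowel (running count: 1)
  Position 3: 'f' -> consonant (running count: 1)
  Position 4: 'o' -> vowel (running count: 2)
  Position 5: 'v' -> consonant (running count: 2)
  Position 6: 'i' -> vowel (running count: 3)
Total vowels: 3

3


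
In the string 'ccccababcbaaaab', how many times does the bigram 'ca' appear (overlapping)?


Scanning 'ccccababcbaaaab' for bigram 'ca':
  Position 0: 'cc' -> no
  Position 1: 'cc' -> no
  Position 2: 'cc' -> no
  Position 3: 'ca' -> MATCH
  Position 4: 'ab' -> no
  Position 5: 'ba' -> no
  Position 6: 'ab' -> no
  Position 7: 'bc' -> no
  Position 8: 'cb' -> no
  Position 9: 'ba' -> no
  Position 10: 'aa' -> no
  Position 11: 'aa' -> no
  Position 12: 'aa' -> no
  Position 13: 'ab' -> no
Total matches: 1

1


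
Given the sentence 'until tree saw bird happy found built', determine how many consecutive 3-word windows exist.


Word trigrams from [7] words:
  Trigram 1: (until tree saw)
  Trigram 2: (tree saw bird)
  Trigram 3: (saw bird happy)
  Trigram 4: (bird happy found)
  Trigram 5: (happy found built)
Total word trigrams: 7 - 2 = 5

5


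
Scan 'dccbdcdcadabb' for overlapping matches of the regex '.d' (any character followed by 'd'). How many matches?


Pattern: .d means any character followed by 'd'.
Scanning 'dccbdcdcadabb' position-by-position:
  Pos 0: window 'dc' -> no
  Pos 1: window 'cc' -> no
  Pos 2: window 'cb' -> no
  Pos 3: window 'bd' -> MATCH
  Pos 4: window 'dc' -> no
  Pos 5: window 'cd' -> MATCH
  Pos 6: window 'dc' -> no
  Pos 7: window 'ca' -> no
  Pos 8: window 'ad' -> MATCH
  Pos 9: window 'da' -> no
  Pos 10: window 'ab' -> no
  Pos 11: window 'bb' -> no
  Pos 12: window 'b' -> no
Total matches: 3

3


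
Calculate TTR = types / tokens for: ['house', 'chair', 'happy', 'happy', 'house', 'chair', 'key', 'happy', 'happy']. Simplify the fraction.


Tokens: 9
Unique types: ('chair', 'happy', 'house', 'key') = 4
TTR = 4/9
Already in lowest terms.

4/9


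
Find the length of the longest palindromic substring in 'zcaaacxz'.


Scanning 'zcaaacxz' for palindromic substrings.
Substring at positions 1-5: 'caaac'.
Check: reverse('caaac') = 'caaac' -> palindrome confirmed.
Neighbouring characters ('z' / 'x') break symmetry, so it cannot extend further.
No longer palindromic substring exists; longest length = 5

5


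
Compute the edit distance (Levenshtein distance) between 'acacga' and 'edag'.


Building DP table for s1='acacga' (len 6) and s2='edag' (len 4):
       e  d  a  g
    0  1  2  3  4
  a 1  1  2  2  3
  c 2  2  2  3  3
  a 3  3  3  2  3
  c 4  4  4  3  3
  g 5  5  5  4  3
  a 6  6  6  5  4
Edit distance = dp[6][4] = 4

4


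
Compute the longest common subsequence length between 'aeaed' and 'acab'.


DP table for LCS of 'aeaed' and 'acab':
       a  c  a  b
    0  0  0  0  0
  a 0  1  1  1  1
  e 0  1  1  1  1
  a 0  1  1  2  2
  e 0  1  1  2  2
  d 0  1  1  2  2
LCS: 'aa'
LCS length = 2

2


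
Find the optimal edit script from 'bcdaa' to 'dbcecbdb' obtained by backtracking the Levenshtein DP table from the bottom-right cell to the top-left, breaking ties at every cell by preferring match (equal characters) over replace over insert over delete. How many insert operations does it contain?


Edit distance = 6. Backtracking from cell (5, 8) with preference match > replace > insert > delete,
then listing the resulting alignment 'bcdaa' -> 'dbcecbdb' left to right:
  Step 1: insert 'd' [insertion #1]
  Step 2: keep 'b'
  Step 3: insert 'c' [insertion #2]
  Step 4: insert 'e' [insertion #3]
  Step 5: keep 'c'
  Step 6: replace d->b
  Step 7: replace a->d
  Step 8: replace a->b
Total insertions: 3

3


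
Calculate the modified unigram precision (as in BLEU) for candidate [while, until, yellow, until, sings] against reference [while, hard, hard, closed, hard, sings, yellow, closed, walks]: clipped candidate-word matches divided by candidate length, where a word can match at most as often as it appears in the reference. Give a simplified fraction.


Reference word counts: {'closed': 2, 'hard': 3, 'sings': 1, 'walks': 1, 'while': 1, 'yellow': 1}
Checking each candidate word (with clipping):
  'while' -> in reference (ref count 1, used 1/1) -> match (matches: 1)
  'until' -> not in reference -> no match (matches: 1)
  'yellow' -> in reference (ref count 1, used 1/1) -> match (matches: 2)
  'until' -> not in reference -> no match (matches: 2)
  'sings' -> in reference (ref count 1, used 1/1) -> match (matches: 3)
Clipped matches: 3, Candidate length: 5
Precision = 3/5

3/5
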